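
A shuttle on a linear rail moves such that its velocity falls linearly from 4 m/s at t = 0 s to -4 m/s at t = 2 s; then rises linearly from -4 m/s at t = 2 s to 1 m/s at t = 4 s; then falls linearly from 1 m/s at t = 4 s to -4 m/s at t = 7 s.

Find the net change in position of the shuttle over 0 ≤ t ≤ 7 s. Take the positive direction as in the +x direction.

Net displacement equals the area under the velocity-time graph (areas below the axis count negative).
0–2 s: ½(4 + -4)(2) = 0 m
2–4 s: ½(-4 + 1)(2) = -3 m
4–7 s: ½(1 + -4)(3) = -4.5 m
Net displacement = -7.5 m

-7.5 m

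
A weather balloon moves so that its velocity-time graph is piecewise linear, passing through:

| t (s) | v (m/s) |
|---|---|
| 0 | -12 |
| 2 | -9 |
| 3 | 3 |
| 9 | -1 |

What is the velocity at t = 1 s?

-10.5 m/s

On 0–2 s the graph is linear from -12 to -9 m/s: v(1) = -12 + (-9 − -12)·(1 − 0)/(2 − 0) = -10.5 m/s.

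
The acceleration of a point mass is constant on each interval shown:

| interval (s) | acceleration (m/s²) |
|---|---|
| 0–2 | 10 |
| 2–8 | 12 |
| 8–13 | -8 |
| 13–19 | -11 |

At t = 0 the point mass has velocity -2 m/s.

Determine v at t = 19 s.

-16 m/s

Δv equals the area under the a-t graph; then v = v₀ + Δv.
0–2 s: 10 × 2 = 20 m/s
2–8 s: 12 × 6 = 72 m/s
8–13 s: -8 × 5 = -40 m/s
13–19 s: -11 × 6 = -66 m/s
Δv = -14 m/s, so v(19) = -2 + (-14) = -16 m/s.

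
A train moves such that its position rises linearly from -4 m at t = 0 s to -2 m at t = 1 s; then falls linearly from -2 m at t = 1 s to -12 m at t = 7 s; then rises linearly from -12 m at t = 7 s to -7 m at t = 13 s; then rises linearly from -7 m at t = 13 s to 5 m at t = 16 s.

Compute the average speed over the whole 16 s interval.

Average speed = (total path length)/(elapsed time); on a piecewise-linear x-t graph the path length is Σ|Δx|.
0–1 s: |Δx| = |-2 − -4| = 2 m
1–7 s: |Δx| = |-12 − -2| = 10 m
7–13 s: |Δx| = |-7 − -12| = 5 m
13–16 s: |Δx| = |5 − -7| = 12 m
Total path = 29 m; average speed = 29/16 = 1.8125 m/s.

1.8125 m/s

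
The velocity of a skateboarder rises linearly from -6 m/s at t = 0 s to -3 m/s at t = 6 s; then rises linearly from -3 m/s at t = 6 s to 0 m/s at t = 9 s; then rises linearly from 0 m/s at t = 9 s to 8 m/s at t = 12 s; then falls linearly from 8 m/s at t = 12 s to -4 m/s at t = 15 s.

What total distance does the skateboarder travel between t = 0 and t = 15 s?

Distance (not displacement) is the total path length: add the absolute areas under v-t.
0–6 s: |½(-6 + -3)(6)| = 27 m
6–9 s: |½(-3 + 0)(3)| = 4.5 m
9–12 s: |½(0 + 8)(3)| = 12 m
12–15 s: v = 0 at t = 14 s; triangle areas 8 + 2 = 10 m
Total distance = 53.5 m

53.5 m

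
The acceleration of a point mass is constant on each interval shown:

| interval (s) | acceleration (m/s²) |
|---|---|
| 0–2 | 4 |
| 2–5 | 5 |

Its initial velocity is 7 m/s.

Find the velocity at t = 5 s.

Δv equals the area under the a-t graph; then v = v₀ + Δv.
0–2 s: 4 × 2 = 8 m/s
2–5 s: 5 × 3 = 15 m/s
Δv = 23 m/s, so v(5) = 7 + (23) = 30 m/s.

30 m/s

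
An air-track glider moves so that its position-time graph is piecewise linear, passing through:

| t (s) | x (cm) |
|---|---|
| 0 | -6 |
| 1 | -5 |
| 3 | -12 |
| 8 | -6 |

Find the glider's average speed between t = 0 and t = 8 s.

Average speed = (total path length)/(elapsed time); on a piecewise-linear x-t graph the path length is Σ|Δx|.
0–1 s: |Δx| = |-5 − -6| = 1 cm
1–3 s: |Δx| = |-12 − -5| = 7 cm
3–8 s: |Δx| = |-6 − -12| = 6 cm
Total path = 14 cm; average speed = 14/8 = 1.75 cm/s.

1.75 cm/s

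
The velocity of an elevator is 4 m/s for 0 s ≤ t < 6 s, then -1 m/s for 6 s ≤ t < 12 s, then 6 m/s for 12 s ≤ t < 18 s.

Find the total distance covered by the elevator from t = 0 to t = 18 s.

66 m

Distance (not displacement) is the total path length: add the absolute areas under v-t.
0–6 s: |4| × 6 = 24 m
6–12 s: |-1| × 6 = 6 m
12–18 s: |6| × 6 = 36 m
Total distance = 66 m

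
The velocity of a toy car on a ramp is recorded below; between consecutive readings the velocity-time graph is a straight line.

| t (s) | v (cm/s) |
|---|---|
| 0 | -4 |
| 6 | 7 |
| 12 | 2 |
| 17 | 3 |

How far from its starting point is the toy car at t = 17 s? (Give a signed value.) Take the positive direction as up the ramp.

Net displacement equals the area under the velocity-time graph (areas below the axis count negative).
0–6 s: ½(-4 + 7)(6) = 9 cm
6–12 s: ½(7 + 2)(6) = 27 cm
12–17 s: ½(2 + 3)(5) = 12.5 cm
Net displacement = 48.5 cm

48.5 cm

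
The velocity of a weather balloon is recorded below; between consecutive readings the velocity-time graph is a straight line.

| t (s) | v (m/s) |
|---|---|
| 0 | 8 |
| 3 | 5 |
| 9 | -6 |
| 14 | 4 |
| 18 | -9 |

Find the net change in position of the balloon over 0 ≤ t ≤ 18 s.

1.5 m

Displacement is the signed area under the v-t curve.
0–3 s: ½(8 + 5)(3) = 19.5 m
3–9 s: ½(5 + -6)(6) = -3 m
9–14 s: ½(-6 + 4)(5) = -5 m
14–18 s: ½(4 + -9)(4) = -10 m
Net displacement = 1.5 m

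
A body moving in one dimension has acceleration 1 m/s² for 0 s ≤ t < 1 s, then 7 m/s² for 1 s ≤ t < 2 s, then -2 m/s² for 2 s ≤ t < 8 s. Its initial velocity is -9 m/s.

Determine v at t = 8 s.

Δv equals the area under the a-t graph; then v = v₀ + Δv.
0–1 s: 1 × 1 = 1 m/s
1–2 s: 7 × 1 = 7 m/s
2–8 s: -2 × 6 = -12 m/s
Δv = -4 m/s, so v(8) = -9 + (-4) = -13 m/s.

-13 m/s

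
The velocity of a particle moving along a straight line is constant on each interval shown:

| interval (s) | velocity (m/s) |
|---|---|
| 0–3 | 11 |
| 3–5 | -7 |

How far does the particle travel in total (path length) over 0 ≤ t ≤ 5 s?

47 m

Distance (not displacement) is the total path length: add the absolute areas under v-t.
0–3 s: |11| × 3 = 33 m
3–5 s: |-7| × 2 = 14 m
Total distance = 47 m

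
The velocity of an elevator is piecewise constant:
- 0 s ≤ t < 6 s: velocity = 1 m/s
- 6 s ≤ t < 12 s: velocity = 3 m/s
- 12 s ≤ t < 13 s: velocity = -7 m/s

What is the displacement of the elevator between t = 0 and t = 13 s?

17 m

Displacement is the signed area under the v-t curve.
0–6 s: 1 × 6 = 6 m
6–12 s: 3 × 6 = 18 m
12–13 s: -7 × 1 = -7 m
Net displacement = 17 m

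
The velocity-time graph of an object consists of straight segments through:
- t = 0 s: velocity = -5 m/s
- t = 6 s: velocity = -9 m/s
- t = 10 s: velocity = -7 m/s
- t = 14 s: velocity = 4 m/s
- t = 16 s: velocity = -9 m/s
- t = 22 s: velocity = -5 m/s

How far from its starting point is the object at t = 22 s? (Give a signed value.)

-127 m

Displacement is the signed area under the v-t curve.
0–6 s: ½(-5 + -9)(6) = -42 m
6–10 s: ½(-9 + -7)(4) = -32 m
10–14 s: ½(-7 + 4)(4) = -6 m
14–16 s: ½(4 + -9)(2) = -5 m
16–22 s: ½(-9 + -5)(6) = -42 m
Net displacement = -127 m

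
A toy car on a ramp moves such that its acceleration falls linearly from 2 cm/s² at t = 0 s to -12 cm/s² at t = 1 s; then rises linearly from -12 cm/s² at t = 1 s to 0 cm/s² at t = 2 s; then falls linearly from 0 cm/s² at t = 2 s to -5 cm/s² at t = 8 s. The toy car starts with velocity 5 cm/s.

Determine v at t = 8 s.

-21 cm/s

Δv equals the area under the a-t graph; then v = v₀ + Δv.
0–1 s: ½(2 + -12)(1) = -5 cm/s
1–2 s: ½(-12 + 0)(1) = -6 cm/s
2–8 s: ½(0 + -5)(6) = -15 cm/s
Δv = -26 cm/s, so v(8) = 5 + (-26) = -21 cm/s.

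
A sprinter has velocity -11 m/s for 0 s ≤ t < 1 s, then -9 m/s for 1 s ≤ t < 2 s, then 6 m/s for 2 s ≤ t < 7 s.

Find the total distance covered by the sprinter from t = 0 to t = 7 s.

50 m

Total distance travelled is ∫|v| dt — sum the magnitudes of each area piece.
0–1 s: |-11| × 1 = 11 m
1–2 s: |-9| × 1 = 9 m
2–7 s: |6| × 5 = 30 m
Total distance = 50 m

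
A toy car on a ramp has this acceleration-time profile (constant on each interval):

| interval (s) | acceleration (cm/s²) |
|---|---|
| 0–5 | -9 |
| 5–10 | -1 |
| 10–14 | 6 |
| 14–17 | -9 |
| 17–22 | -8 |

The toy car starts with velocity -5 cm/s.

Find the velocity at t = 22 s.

-98 cm/s

Δv equals the area under the a-t graph; then v = v₀ + Δv.
0–5 s: -9 × 5 = -45 cm/s
5–10 s: -1 × 5 = -5 cm/s
10–14 s: 6 × 4 = 24 cm/s
14–17 s: -9 × 3 = -27 cm/s
17–22 s: -8 × 5 = -40 cm/s
Δv = -93 cm/s, so v(22) = -5 + (-93) = -98 cm/s.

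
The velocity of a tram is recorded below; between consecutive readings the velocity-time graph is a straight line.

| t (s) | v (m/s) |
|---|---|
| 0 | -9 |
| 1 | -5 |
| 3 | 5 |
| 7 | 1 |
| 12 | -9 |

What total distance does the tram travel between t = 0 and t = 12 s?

Total distance travelled is ∫|v| dt — sum the magnitudes of each area piece.
0–1 s: |½(-9 + -5)(1)| = 7 m
1–3 s: v = 0 at t = 2 s; triangle areas 2.5 + 2.5 = 5 m
3–7 s: |½(5 + 1)(4)| = 12 m
7–12 s: v = 0 at t = 7.5 s; triangle areas 0.25 + 20.25 = 20.5 m
Total distance = 44.5 m

44.5 m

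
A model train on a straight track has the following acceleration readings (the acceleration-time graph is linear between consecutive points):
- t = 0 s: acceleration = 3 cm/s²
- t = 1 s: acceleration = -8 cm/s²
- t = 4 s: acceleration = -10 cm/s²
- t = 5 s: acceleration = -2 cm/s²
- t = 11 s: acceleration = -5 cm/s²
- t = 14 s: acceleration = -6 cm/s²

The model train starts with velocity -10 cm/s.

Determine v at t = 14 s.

Δv equals the area under the a-t graph; then v = v₀ + Δv.
0–1 s: ½(3 + -8)(1) = -2.5 cm/s
1–4 s: ½(-8 + -10)(3) = -27 cm/s
4–5 s: ½(-10 + -2)(1) = -6 cm/s
5–11 s: ½(-2 + -5)(6) = -21 cm/s
11–14 s: ½(-5 + -6)(3) = -16.5 cm/s
Δv = -73 cm/s, so v(14) = -10 + (-73) = -83 cm/s.

-83 cm/s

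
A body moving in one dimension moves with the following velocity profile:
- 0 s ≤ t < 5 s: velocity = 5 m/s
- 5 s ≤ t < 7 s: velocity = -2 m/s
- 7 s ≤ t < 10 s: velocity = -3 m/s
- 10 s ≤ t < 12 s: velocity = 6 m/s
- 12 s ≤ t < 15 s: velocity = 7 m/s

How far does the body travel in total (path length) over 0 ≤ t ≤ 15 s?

Total distance travelled is ∫|v| dt — sum the magnitudes of each area piece.
0–5 s: |5| × 5 = 25 m
5–7 s: |-2| × 2 = 4 m
7–10 s: |-3| × 3 = 9 m
10–12 s: |6| × 2 = 12 m
12–15 s: |7| × 3 = 21 m
Total distance = 71 m

71 m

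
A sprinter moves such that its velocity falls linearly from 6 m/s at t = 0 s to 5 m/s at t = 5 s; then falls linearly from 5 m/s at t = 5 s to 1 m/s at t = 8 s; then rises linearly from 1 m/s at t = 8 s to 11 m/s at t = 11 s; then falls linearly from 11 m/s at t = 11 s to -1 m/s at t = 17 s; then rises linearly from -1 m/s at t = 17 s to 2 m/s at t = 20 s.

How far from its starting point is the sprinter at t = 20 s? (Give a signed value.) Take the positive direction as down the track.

Displacement is the signed area under the v-t curve.
0–5 s: ½(6 + 5)(5) = 27.5 m
5–8 s: ½(5 + 1)(3) = 9 m
8–11 s: ½(1 + 11)(3) = 18 m
11–17 s: ½(11 + -1)(6) = 30 m
17–20 s: ½(-1 + 2)(3) = 1.5 m
Net displacement = 86 m

86 m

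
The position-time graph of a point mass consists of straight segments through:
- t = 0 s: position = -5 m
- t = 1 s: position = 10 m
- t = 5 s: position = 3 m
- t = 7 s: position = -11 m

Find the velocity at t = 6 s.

Velocity is the slope of the x-t graph on 5–7 s: (-11 − 3)/(7 − 5) = -7 m/s.

-7 m/s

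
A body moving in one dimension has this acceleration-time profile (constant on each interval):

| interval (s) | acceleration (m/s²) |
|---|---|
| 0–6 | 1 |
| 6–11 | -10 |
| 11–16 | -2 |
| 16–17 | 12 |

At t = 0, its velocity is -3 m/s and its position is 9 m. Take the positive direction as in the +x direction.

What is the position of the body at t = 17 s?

On each constant-a segment, Δv = aΔt and Δx = v₀Δt + ½aΔt²; chain segment to segment.
0–6 s: v starts -3 m/s; Δx = -3·6 + ½·1·6² = 0 m; v ends 3 m/s.
6–11 s: v starts 3 m/s; Δx = 3·5 + ½·-10·5² = -110 m; v ends -47 m/s.
11–16 s: v starts -47 m/s; Δx = -47·5 + ½·-2·5² = -260 m; v ends -57 m/s.
16–17 s: v starts -57 m/s; Δx = -57·1 + ½·12·1² = -51 m; v ends -45 m/s.
x(17) = 9 + Σ Δx = -412 m.

-412 m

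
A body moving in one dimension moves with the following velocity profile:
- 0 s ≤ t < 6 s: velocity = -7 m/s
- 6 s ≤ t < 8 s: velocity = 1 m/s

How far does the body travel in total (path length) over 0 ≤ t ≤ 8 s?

44 m

Distance (not displacement) is the total path length: add the absolute areas under v-t.
0–6 s: |-7| × 6 = 42 m
6–8 s: |1| × 2 = 2 m
Total distance = 44 m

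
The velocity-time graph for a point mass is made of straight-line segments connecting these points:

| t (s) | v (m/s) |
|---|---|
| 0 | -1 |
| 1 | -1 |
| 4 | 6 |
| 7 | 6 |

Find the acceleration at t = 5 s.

0 m/s²

Acceleration is the slope of the v-t graph on 4–7 s: (6 − 6)/(7 − 4) = 0 m/s².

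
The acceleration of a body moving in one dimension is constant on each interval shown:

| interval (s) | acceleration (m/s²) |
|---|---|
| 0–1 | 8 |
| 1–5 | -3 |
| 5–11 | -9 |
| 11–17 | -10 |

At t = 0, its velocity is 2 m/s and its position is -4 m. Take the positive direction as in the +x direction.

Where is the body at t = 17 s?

On each constant-a segment, Δv = aΔt and Δx = v₀Δt + ½aΔt²; chain segment to segment.
0–1 s: v starts 2 m/s; Δx = 2·1 + ½·8·1² = 6 m; v ends 10 m/s.
1–5 s: v starts 10 m/s; Δx = 10·4 + ½·-3·4² = 16 m; v ends -2 m/s.
5–11 s: v starts -2 m/s; Δx = -2·6 + ½·-9·6² = -174 m; v ends -56 m/s.
11–17 s: v starts -56 m/s; Δx = -56·6 + ½·-10·6² = -516 m; v ends -116 m/s.
x(17) = -4 + Σ Δx = -672 m.

-672 m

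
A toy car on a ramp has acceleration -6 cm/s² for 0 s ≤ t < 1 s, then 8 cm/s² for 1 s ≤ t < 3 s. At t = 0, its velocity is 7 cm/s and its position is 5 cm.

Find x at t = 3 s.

On each constant-a segment, Δv = aΔt and Δx = v₀Δt + ½aΔt²; chain segment to segment.
0–1 s: v starts 7 cm/s; Δx = 7·1 + ½·-6·1² = 4 cm; v ends 1 cm/s.
1–3 s: v starts 1 cm/s; Δx = 1·2 + ½·8·2² = 18 cm; v ends 17 cm/s.
x(3) = 5 + Σ Δx = 27 cm.

27 cm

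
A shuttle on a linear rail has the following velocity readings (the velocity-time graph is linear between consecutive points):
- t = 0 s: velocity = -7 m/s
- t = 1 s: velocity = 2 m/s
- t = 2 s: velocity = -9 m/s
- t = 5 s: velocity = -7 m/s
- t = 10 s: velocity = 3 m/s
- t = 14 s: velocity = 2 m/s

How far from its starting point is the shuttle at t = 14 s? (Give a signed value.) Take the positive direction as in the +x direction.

Net displacement equals the area under the velocity-time graph (areas below the axis count negative).
0–1 s: ½(-7 + 2)(1) = -2.5 m
1–2 s: ½(2 + -9)(1) = -3.5 m
2–5 s: ½(-9 + -7)(3) = -24 m
5–10 s: ½(-7 + 3)(5) = -10 m
10–14 s: ½(3 + 2)(4) = 10 m
Net displacement = -30 m

-30 m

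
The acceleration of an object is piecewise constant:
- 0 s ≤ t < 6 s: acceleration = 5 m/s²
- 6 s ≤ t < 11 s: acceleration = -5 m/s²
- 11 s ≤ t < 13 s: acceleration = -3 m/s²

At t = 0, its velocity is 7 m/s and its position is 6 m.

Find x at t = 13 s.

On each constant-a segment, Δv = aΔt and Δx = v₀Δt + ½aΔt²; chain segment to segment.
0–6 s: v starts 7 m/s; Δx = 7·6 + ½·5·6² = 132 m; v ends 37 m/s.
6–11 s: v starts 37 m/s; Δx = 37·5 + ½·-5·5² = 122.5 m; v ends 12 m/s.
11–13 s: v starts 12 m/s; Δx = 12·2 + ½·-3·2² = 18 m; v ends 6 m/s.
x(13) = 6 + Σ Δx = 278.5 m.

278.5 m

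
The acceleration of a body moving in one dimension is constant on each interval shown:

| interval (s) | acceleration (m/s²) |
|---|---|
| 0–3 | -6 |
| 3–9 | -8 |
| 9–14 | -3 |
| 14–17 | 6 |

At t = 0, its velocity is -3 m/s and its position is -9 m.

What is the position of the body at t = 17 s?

On each constant-a segment, Δv = aΔt and Δx = v₀Δt + ½aΔt²; chain segment to segment.
0–3 s: v starts -3 m/s; Δx = -3·3 + ½·-6·3² = -36 m; v ends -21 m/s.
3–9 s: v starts -21 m/s; Δx = -21·6 + ½·-8·6² = -270 m; v ends -69 m/s.
9–14 s: v starts -69 m/s; Δx = -69·5 + ½·-3·5² = -382.5 m; v ends -84 m/s.
14–17 s: v starts -84 m/s; Δx = -84·3 + ½·6·3² = -225 m; v ends -66 m/s.
x(17) = -9 + Σ Δx = -922.5 m.

-922.5 m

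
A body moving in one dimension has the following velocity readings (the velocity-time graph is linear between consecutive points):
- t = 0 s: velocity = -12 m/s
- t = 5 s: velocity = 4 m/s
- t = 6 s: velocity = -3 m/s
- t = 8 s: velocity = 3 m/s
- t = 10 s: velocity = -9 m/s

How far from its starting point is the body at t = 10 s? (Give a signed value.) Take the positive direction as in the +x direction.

Displacement is the signed area under the v-t curve.
0–5 s: ½(-12 + 4)(5) = -20 m
5–6 s: ½(4 + -3)(1) = 0.5 m
6–8 s: ½(-3 + 3)(2) = 0 m
8–10 s: ½(3 + -9)(2) = -6 m
Net displacement = -25.5 m

-25.5 m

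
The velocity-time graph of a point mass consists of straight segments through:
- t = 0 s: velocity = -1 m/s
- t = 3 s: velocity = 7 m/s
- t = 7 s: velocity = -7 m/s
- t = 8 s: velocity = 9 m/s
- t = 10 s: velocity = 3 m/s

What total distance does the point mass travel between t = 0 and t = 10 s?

Total distance travelled is ∫|v| dt — sum the magnitudes of each area piece.
0–3 s: v = 0 at t = 0.375 s; triangle areas 0.1875 + 9.1875 = 9.375 m
3–7 s: v = 0 at t = 5 s; triangle areas 7 + 7 = 14 m
7–8 s: v = 0 at t = 7.4375 s; triangle areas 1.53125 + 2.53125 = 4.0625 m
8–10 s: |½(9 + 3)(2)| = 12 m
Total distance = 39.4375 m

39.4375 m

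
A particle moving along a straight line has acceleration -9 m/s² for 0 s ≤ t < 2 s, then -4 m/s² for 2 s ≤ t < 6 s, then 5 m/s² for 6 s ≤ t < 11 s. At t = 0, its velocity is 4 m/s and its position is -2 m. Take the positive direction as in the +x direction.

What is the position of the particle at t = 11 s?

-187.5 m

On each constant-a segment, Δv = aΔt and Δx = v₀Δt + ½aΔt²; chain segment to segment.
0–2 s: v starts 4 m/s; Δx = 4·2 + ½·-9·2² = -10 m; v ends -14 m/s.
2–6 s: v starts -14 m/s; Δx = -14·4 + ½·-4·4² = -88 m; v ends -30 m/s.
6–11 s: v starts -30 m/s; Δx = -30·5 + ½·5·5² = -87.5 m; v ends -5 m/s.
x(11) = -2 + Σ Δx = -187.5 m.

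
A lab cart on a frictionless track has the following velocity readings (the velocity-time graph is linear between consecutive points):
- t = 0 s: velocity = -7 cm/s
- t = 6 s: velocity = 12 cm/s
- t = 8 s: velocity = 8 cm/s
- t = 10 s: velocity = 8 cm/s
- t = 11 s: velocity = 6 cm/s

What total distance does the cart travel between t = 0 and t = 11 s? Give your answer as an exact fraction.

1396/19 cm

Distance (not displacement) is the total path length: add the absolute areas under v-t.
0–6 s: v = 0 at t = 42/19 s; triangle areas 147/19 + 432/19 = 579/19 cm
6–8 s: |½(12 + 8)(2)| = 20 cm
8–10 s: |8| × 2 = 16 cm
10–11 s: |½(8 + 6)(1)| = 7 cm
Total distance = 1396/19 cm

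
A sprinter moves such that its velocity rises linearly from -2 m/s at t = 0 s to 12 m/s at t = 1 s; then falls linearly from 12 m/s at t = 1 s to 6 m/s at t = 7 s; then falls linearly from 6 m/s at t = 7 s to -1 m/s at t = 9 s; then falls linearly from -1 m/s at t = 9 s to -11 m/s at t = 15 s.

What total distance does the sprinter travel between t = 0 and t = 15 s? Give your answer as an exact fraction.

704/7 m

Total distance travelled is ∫|v| dt — sum the magnitudes of each area piece.
0–1 s: v = 0 at t = 1/7 s; triangle areas 1/7 + 36/7 = 37/7 m
1–7 s: |½(12 + 6)(6)| = 54 m
7–9 s: v = 0 at t = 61/7 s; triangle areas 36/7 + 1/7 = 37/7 m
9–15 s: |½(-1 + -11)(6)| = 36 m
Total distance = 704/7 m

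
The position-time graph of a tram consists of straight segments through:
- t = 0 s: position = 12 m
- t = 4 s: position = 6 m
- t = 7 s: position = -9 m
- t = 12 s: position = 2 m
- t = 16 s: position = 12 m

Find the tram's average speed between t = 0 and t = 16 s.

2.625 m/s

Average speed = (total path length)/(elapsed time); on a piecewise-linear x-t graph the path length is Σ|Δx|.
0–4 s: |Δx| = |6 − 12| = 6 m
4–7 s: |Δx| = |-9 − 6| = 15 m
7–12 s: |Δx| = |2 − -9| = 11 m
12–16 s: |Δx| = |12 − 2| = 10 m
Total path = 42 m; average speed = 42/16 = 2.625 m/s.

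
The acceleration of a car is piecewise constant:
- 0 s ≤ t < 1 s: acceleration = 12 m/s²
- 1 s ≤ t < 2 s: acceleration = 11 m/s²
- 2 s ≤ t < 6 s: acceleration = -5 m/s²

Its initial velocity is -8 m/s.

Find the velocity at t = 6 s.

-5 m/s

Δv equals the area under the a-t graph; then v = v₀ + Δv.
0–1 s: 12 × 1 = 12 m/s
1–2 s: 11 × 1 = 11 m/s
2–6 s: -5 × 4 = -20 m/s
Δv = 3 m/s, so v(6) = -8 + (3) = -5 m/s.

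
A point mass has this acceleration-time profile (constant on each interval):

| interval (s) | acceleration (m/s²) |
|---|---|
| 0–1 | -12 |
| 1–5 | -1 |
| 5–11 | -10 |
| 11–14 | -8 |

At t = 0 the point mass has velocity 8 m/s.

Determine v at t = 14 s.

-92 m/s

Δv equals the area under the a-t graph; then v = v₀ + Δv.
0–1 s: -12 × 1 = -12 m/s
1–5 s: -1 × 4 = -4 m/s
5–11 s: -10 × 6 = -60 m/s
11–14 s: -8 × 3 = -24 m/s
Δv = -100 m/s, so v(14) = 8 + (-100) = -92 m/s.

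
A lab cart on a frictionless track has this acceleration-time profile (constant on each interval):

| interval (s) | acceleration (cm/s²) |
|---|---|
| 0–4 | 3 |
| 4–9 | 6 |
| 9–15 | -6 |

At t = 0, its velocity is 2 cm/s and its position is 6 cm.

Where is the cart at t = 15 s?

On each constant-a segment, Δv = aΔt and Δx = v₀Δt + ½aΔt²; chain segment to segment.
0–4 s: v starts 2 cm/s; Δx = 2·4 + ½·3·4² = 32 cm; v ends 14 cm/s.
4–9 s: v starts 14 cm/s; Δx = 14·5 + ½·6·5² = 145 cm; v ends 44 cm/s.
9–15 s: v starts 44 cm/s; Δx = 44·6 + ½·-6·6² = 156 cm; v ends 8 cm/s.
x(15) = 6 + Σ Δx = 339 cm.

339 cm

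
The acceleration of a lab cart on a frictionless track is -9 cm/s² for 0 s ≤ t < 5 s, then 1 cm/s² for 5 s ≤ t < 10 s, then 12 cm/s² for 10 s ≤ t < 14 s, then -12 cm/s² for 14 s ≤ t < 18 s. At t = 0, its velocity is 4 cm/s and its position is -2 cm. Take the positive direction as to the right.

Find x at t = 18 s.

-383 cm

On each constant-a segment, Δv = aΔt and Δx = v₀Δt + ½aΔt²; chain segment to segment.
0–5 s: v starts 4 cm/s; Δx = 4·5 + ½·-9·5² = -92.5 cm; v ends -41 cm/s.
5–10 s: v starts -41 cm/s; Δx = -41·5 + ½·1·5² = -192.5 cm; v ends -36 cm/s.
10–14 s: v starts -36 cm/s; Δx = -36·4 + ½·12·4² = -48 cm; v ends 12 cm/s.
14–18 s: v starts 12 cm/s; Δx = 12·4 + ½·-12·4² = -48 cm; v ends -36 cm/s.
x(18) = -2 + Σ Δx = -383 cm.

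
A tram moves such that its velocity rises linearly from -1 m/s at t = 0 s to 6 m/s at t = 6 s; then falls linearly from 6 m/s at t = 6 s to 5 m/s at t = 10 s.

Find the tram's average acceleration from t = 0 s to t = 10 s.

Average acceleration = Δv/Δt = (5 − -1)/(10 − 0) = 0.6 m/s².

0.6 m/s²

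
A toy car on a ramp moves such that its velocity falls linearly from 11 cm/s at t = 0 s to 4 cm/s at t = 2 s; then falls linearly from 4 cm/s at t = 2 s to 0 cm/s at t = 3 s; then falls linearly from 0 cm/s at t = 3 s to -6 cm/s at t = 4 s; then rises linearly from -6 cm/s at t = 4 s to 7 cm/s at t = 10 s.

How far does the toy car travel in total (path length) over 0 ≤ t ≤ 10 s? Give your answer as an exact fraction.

515/13 cm

Distance (not displacement) is the total path length: add the absolute areas under v-t.
0–2 s: |½(11 + 4)(2)| = 15 cm
2–3 s: |½(4 + 0)(1)| = 2 cm
3–4 s: |½(0 + -6)(1)| = 3 cm
4–10 s: v = 0 at t = 88/13 s; triangle areas 108/13 + 147/13 = 255/13 cm
Total distance = 515/13 cm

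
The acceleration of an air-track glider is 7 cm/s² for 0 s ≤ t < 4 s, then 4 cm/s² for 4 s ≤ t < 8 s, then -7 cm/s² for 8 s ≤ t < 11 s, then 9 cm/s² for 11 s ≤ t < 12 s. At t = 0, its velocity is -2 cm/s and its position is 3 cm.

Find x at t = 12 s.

307 cm

On each constant-a segment, Δv = aΔt and Δx = v₀Δt + ½aΔt²; chain segment to segment.
0–4 s: v starts -2 cm/s; Δx = -2·4 + ½·7·4² = 48 cm; v ends 26 cm/s.
4–8 s: v starts 26 cm/s; Δx = 26·4 + ½·4·4² = 136 cm; v ends 42 cm/s.
8–11 s: v starts 42 cm/s; Δx = 42·3 + ½·-7·3² = 94.5 cm; v ends 21 cm/s.
11–12 s: v starts 21 cm/s; Δx = 21·1 + ½·9·1² = 25.5 cm; v ends 30 cm/s.
x(12) = 3 + Σ Δx = 307 cm.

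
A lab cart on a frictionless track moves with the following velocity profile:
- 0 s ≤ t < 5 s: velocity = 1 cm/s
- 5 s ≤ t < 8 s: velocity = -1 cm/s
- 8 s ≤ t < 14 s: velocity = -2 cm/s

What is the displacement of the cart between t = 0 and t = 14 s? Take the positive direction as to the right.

-10 cm

Displacement is the signed area under the v-t curve.
0–5 s: 1 × 5 = 5 cm
5–8 s: -1 × 3 = -3 cm
8–14 s: -2 × 6 = -12 cm
Net displacement = -10 cm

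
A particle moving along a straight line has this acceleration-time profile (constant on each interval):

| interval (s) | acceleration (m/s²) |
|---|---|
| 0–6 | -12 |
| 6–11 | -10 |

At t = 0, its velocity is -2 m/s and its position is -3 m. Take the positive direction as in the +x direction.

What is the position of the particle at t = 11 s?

On each constant-a segment, Δv = aΔt and Δx = v₀Δt + ½aΔt²; chain segment to segment.
0–6 s: v starts -2 m/s; Δx = -2·6 + ½·-12·6² = -228 m; v ends -74 m/s.
6–11 s: v starts -74 m/s; Δx = -74·5 + ½·-10·5² = -495 m; v ends -124 m/s.
x(11) = -3 + Σ Δx = -726 m.

-726 m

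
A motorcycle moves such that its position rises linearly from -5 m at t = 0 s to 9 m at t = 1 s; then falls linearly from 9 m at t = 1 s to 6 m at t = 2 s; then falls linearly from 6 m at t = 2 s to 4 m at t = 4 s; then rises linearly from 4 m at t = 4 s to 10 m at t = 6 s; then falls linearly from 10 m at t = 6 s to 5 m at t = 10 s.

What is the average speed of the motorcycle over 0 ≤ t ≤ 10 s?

3 m/s

Average speed = (total path length)/(elapsed time); on a piecewise-linear x-t graph the path length is Σ|Δx|.
0–1 s: |Δx| = |9 − -5| = 14 m
1–2 s: |Δx| = |6 − 9| = 3 m
2–4 s: |Δx| = |4 − 6| = 2 m
4–6 s: |Δx| = |10 − 4| = 6 m
6–10 s: |Δx| = |5 − 10| = 5 m
Total path = 30 m; average speed = 30/10 = 3 m/s.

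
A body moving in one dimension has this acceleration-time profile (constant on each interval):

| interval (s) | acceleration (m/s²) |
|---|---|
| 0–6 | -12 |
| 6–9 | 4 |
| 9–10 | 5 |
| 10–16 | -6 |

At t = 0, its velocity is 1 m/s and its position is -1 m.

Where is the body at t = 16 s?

-894.5 m

On each constant-a segment, Δv = aΔt and Δx = v₀Δt + ½aΔt²; chain segment to segment.
0–6 s: v starts 1 m/s; Δx = 1·6 + ½·-12·6² = -210 m; v ends -71 m/s.
6–9 s: v starts -71 m/s; Δx = -71·3 + ½·4·3² = -195 m; v ends -59 m/s.
9–10 s: v starts -59 m/s; Δx = -59·1 + ½·5·1² = -56.5 m; v ends -54 m/s.
10–16 s: v starts -54 m/s; Δx = -54·6 + ½·-6·6² = -432 m; v ends -90 m/s.
x(16) = -1 + Σ Δx = -894.5 m.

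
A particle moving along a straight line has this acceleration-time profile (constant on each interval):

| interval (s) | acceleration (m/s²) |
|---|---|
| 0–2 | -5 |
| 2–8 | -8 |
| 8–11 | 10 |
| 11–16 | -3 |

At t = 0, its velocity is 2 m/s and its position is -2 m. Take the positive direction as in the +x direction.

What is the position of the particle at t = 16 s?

-490.5 m

On each constant-a segment, Δv = aΔt and Δx = v₀Δt + ½aΔt²; chain segment to segment.
0–2 s: v starts 2 m/s; Δx = 2·2 + ½·-5·2² = -6 m; v ends -8 m/s.
2–8 s: v starts -8 m/s; Δx = -8·6 + ½·-8·6² = -192 m; v ends -56 m/s.
8–11 s: v starts -56 m/s; Δx = -56·3 + ½·10·3² = -123 m; v ends -26 m/s.
11–16 s: v starts -26 m/s; Δx = -26·5 + ½·-3·5² = -167.5 m; v ends -41 m/s.
x(16) = -2 + Σ Δx = -490.5 m.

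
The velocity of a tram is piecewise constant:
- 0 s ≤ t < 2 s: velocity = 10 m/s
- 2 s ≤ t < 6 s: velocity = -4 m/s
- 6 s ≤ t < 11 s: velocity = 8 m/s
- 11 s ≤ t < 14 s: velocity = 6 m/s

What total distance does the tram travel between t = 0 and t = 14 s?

Total distance travelled is ∫|v| dt — sum the magnitudes of each area piece.
0–2 s: |10| × 2 = 20 m
2–6 s: |-4| × 4 = 16 m
6–11 s: |8| × 5 = 40 m
11–14 s: |6| × 3 = 18 m
Total distance = 94 m

94 m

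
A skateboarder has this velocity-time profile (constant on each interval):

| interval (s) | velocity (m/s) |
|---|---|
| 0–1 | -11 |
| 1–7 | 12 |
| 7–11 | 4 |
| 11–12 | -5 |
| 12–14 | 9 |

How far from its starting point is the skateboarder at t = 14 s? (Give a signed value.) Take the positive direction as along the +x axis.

Net displacement equals the area under the velocity-time graph (areas below the axis count negative).
0–1 s: -11 × 1 = -11 m
1–7 s: 12 × 6 = 72 m
7–11 s: 4 × 4 = 16 m
11–12 s: -5 × 1 = -5 m
12–14 s: 9 × 2 = 18 m
Net displacement = 90 m

90 m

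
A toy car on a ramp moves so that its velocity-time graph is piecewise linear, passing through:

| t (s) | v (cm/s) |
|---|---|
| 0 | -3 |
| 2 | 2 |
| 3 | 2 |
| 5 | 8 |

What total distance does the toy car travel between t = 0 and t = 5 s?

14.6 cm

Total distance travelled is ∫|v| dt — sum the magnitudes of each area piece.
0–2 s: v = 0 at t = 1.2 s; triangle areas 1.8 + 0.8 = 2.6 cm
2–3 s: |2| × 1 = 2 cm
3–5 s: |½(2 + 8)(2)| = 10 cm
Total distance = 14.6 cm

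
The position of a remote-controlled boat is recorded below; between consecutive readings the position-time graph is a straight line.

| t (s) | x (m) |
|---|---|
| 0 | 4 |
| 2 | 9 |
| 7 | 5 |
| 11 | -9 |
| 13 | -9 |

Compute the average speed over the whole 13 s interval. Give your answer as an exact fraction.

Average speed = (total path length)/(elapsed time); on a piecewise-linear x-t graph the path length is Σ|Δx|.
0–2 s: |Δx| = |9 − 4| = 5 m
2–7 s: |Δx| = |5 − 9| = 4 m
7–11 s: |Δx| = |-9 − 5| = 14 m
11–13 s: |Δx| = |-9 − -9| = 0 m
Total path = 23 m; average speed = 23/13 = 23/13 m/s.

23/13 m/s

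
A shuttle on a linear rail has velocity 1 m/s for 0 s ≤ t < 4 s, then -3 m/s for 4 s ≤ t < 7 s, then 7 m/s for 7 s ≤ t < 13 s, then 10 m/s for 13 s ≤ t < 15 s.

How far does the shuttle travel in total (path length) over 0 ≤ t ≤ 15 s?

75 m

Distance (not displacement) is the total path length: add the absolute areas under v-t.
0–4 s: |1| × 4 = 4 m
4–7 s: |-3| × 3 = 9 m
7–13 s: |7| × 6 = 42 m
13–15 s: |10| × 2 = 20 m
Total distance = 75 m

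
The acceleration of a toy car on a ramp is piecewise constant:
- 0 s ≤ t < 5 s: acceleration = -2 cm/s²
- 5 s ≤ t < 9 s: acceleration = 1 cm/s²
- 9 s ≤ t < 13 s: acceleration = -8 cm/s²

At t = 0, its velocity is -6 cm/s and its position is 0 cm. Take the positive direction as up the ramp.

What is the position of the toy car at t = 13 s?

On each constant-a segment, Δv = aΔt and Δx = v₀Δt + ½aΔt²; chain segment to segment.
0–5 s: v starts -6 cm/s; Δx = -6·5 + ½·-2·5² = -55 cm; v ends -16 cm/s.
5–9 s: v starts -16 cm/s; Δx = -16·4 + ½·1·4² = -56 cm; v ends -12 cm/s.
9–13 s: v starts -12 cm/s; Δx = -12·4 + ½·-8·4² = -112 cm; v ends -44 cm/s.
x(13) = 0 + Σ Δx = -223 cm.

-223 cm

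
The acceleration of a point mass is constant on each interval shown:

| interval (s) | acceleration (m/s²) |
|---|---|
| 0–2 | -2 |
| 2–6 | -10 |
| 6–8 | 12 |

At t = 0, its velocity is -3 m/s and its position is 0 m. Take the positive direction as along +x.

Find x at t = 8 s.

-188 m

On each constant-a segment, Δv = aΔt and Δx = v₀Δt + ½aΔt²; chain segment to segment.
0–2 s: v starts -3 m/s; Δx = -3·2 + ½·-2·2² = -10 m; v ends -7 m/s.
2–6 s: v starts -7 m/s; Δx = -7·4 + ½·-10·4² = -108 m; v ends -47 m/s.
6–8 s: v starts -47 m/s; Δx = -47·2 + ½·12·2² = -70 m; v ends -23 m/s.
x(8) = 0 + Σ Δx = -188 m.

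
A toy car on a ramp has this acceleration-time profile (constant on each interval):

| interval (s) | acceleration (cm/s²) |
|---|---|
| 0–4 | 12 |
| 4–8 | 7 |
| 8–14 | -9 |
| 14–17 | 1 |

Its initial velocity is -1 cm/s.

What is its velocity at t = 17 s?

24 cm/s

Δv equals the area under the a-t graph; then v = v₀ + Δv.
0–4 s: 12 × 4 = 48 cm/s
4–8 s: 7 × 4 = 28 cm/s
8–14 s: -9 × 6 = -54 cm/s
14–17 s: 1 × 3 = 3 cm/s
Δv = 25 cm/s, so v(17) = -1 + (25) = 24 cm/s.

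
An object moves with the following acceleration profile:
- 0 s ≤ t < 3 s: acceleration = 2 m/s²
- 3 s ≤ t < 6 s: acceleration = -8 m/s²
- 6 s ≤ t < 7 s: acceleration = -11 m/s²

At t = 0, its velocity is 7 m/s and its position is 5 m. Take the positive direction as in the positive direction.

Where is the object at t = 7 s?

21.5 m

On each constant-a segment, Δv = aΔt and Δx = v₀Δt + ½aΔt²; chain segment to segment.
0–3 s: v starts 7 m/s; Δx = 7·3 + ½·2·3² = 30 m; v ends 13 m/s.
3–6 s: v starts 13 m/s; Δx = 13·3 + ½·-8·3² = 3 m; v ends -11 m/s.
6–7 s: v starts -11 m/s; Δx = -11·1 + ½·-11·1² = -16.5 m; v ends -22 m/s.
x(7) = 5 + Σ Δx = 21.5 m.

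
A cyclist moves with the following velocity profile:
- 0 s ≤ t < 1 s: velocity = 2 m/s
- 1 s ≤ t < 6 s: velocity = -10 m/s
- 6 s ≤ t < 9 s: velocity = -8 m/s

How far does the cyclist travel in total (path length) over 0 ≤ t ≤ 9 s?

Total distance travelled is ∫|v| dt — sum the magnitudes of each area piece.
0–1 s: |2| × 1 = 2 m
1–6 s: |-10| × 5 = 50 m
6–9 s: |-8| × 3 = 24 m
Total distance = 76 m

76 m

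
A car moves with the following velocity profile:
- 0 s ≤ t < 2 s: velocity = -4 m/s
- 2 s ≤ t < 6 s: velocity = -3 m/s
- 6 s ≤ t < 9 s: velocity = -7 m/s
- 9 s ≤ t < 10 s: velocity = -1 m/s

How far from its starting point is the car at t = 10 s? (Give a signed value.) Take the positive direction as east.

Net displacement equals the area under the velocity-time graph (areas below the axis count negative).
0–2 s: -4 × 2 = -8 m
2–6 s: -3 × 4 = -12 m
6–9 s: -7 × 3 = -21 m
9–10 s: -1 × 1 = -1 m
Net displacement = -42 m

-42 m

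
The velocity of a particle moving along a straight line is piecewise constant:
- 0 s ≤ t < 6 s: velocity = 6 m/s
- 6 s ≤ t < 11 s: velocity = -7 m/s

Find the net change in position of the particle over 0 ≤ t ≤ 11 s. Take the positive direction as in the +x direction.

Net displacement equals the area under the velocity-time graph (areas below the axis count negative).
0–6 s: 6 × 6 = 36 m
6–11 s: -7 × 5 = -35 m
Net displacement = 1 m

1 m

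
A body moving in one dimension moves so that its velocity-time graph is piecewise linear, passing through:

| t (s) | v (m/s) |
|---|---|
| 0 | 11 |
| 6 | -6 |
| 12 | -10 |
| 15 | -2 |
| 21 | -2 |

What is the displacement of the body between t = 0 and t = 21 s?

-63 m

Displacement is the signed area under the v-t curve.
0–6 s: ½(11 + -6)(6) = 15 m
6–12 s: ½(-6 + -10)(6) = -48 m
12–15 s: ½(-10 + -2)(3) = -18 m
15–21 s: -2 × 6 = -12 m
Net displacement = -63 m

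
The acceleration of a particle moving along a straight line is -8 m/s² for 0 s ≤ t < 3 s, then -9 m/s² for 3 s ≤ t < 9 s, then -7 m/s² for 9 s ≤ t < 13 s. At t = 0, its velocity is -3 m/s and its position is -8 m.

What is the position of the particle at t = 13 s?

-757 m

On each constant-a segment, Δv = aΔt and Δx = v₀Δt + ½aΔt²; chain segment to segment.
0–3 s: v starts -3 m/s; Δx = -3·3 + ½·-8·3² = -45 m; v ends -27 m/s.
3–9 s: v starts -27 m/s; Δx = -27·6 + ½·-9·6² = -324 m; v ends -81 m/s.
9–13 s: v starts -81 m/s; Δx = -81·4 + ½·-7·4² = -380 m; v ends -109 m/s.
x(13) = -8 + Σ Δx = -757 m.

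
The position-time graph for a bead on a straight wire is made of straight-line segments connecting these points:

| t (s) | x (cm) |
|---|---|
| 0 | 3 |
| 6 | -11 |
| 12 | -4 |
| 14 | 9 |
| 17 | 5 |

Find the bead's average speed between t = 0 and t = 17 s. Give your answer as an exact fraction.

38/17 cm/s

Average speed = (total path length)/(elapsed time); on a piecewise-linear x-t graph the path length is Σ|Δx|.
0–6 s: |Δx| = |-11 − 3| = 14 cm
6–12 s: |Δx| = |-4 − -11| = 7 cm
12–14 s: |Δx| = |9 − -4| = 13 cm
14–17 s: |Δx| = |5 − 9| = 4 cm
Total path = 38 cm; average speed = 38/17 = 38/17 cm/s.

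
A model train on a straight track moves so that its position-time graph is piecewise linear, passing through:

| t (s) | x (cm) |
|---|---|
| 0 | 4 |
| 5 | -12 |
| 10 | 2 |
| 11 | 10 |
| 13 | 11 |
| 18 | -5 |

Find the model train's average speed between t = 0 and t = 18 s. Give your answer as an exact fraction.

Average speed = (total path length)/(elapsed time); on a piecewise-linear x-t graph the path length is Σ|Δx|.
0–5 s: |Δx| = |-12 − 4| = 16 cm
5–10 s: |Δx| = |2 − -12| = 14 cm
10–11 s: |Δx| = |10 − 2| = 8 cm
11–13 s: |Δx| = |11 − 10| = 1 cm
13–18 s: |Δx| = |-5 − 11| = 16 cm
Total path = 55 cm; average speed = 55/18 = 55/18 cm/s.

55/18 cm/s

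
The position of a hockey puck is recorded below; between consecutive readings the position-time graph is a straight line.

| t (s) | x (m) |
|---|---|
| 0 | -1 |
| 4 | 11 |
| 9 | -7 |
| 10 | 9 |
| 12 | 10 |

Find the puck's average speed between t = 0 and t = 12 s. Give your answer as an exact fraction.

Average speed = (total path length)/(elapsed time); on a piecewise-linear x-t graph the path length is Σ|Δx|.
0–4 s: |Δx| = |11 − -1| = 12 m
4–9 s: |Δx| = |-7 − 11| = 18 m
9–10 s: |Δx| = |9 − -7| = 16 m
10–12 s: |Δx| = |10 − 9| = 1 m
Total path = 47 m; average speed = 47/12 = 47/12 m/s.

47/12 m/s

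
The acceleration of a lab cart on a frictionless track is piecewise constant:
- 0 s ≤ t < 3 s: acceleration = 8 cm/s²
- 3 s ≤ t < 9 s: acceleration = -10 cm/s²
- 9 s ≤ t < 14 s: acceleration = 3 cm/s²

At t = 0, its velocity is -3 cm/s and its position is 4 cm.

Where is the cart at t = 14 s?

-180.5 cm

On each constant-a segment, Δv = aΔt and Δx = v₀Δt + ½aΔt²; chain segment to segment.
0–3 s: v starts -3 cm/s; Δx = -3·3 + ½·8·3² = 27 cm; v ends 21 cm/s.
3–9 s: v starts 21 cm/s; Δx = 21·6 + ½·-10·6² = -54 cm; v ends -39 cm/s.
9–14 s: v starts -39 cm/s; Δx = -39·5 + ½·3·5² = -157.5 cm; v ends -24 cm/s.
x(14) = 4 + Σ Δx = -180.5 cm.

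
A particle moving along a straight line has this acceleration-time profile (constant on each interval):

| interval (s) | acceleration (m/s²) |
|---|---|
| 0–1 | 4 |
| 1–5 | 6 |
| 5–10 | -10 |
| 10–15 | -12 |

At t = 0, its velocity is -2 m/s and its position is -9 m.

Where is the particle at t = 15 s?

On each constant-a segment, Δv = aΔt and Δx = v₀Δt + ½aΔt²; chain segment to segment.
0–1 s: v starts -2 m/s; Δx = -2·1 + ½·4·1² = 0 m; v ends 2 m/s.
1–5 s: v starts 2 m/s; Δx = 2·4 + ½·6·4² = 56 m; v ends 26 m/s.
5–10 s: v starts 26 m/s; Δx = 26·5 + ½·-10·5² = 5 m; v ends -24 m/s.
10–15 s: v starts -24 m/s; Δx = -24·5 + ½·-12·5² = -270 m; v ends -84 m/s.
x(15) = -9 + Σ Δx = -218 m.

-218 m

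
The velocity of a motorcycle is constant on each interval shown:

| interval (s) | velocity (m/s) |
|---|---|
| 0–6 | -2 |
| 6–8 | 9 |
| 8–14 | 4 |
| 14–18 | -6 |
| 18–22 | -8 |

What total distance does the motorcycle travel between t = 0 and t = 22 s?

110 m

Distance (not displacement) is the total path length: add the absolute areas under v-t.
0–6 s: |-2| × 6 = 12 m
6–8 s: |9| × 2 = 18 m
8–14 s: |4| × 6 = 24 m
14–18 s: |-6| × 4 = 24 m
18–22 s: |-8| × 4 = 32 m
Total distance = 110 m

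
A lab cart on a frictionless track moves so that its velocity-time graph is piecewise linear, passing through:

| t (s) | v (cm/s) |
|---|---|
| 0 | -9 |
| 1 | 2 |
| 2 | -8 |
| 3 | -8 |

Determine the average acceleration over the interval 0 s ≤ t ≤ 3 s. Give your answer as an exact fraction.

Average acceleration = Δv/Δt = (-8 − -9)/(3 − 0) = 1/3 cm/s².

1/3 cm/s²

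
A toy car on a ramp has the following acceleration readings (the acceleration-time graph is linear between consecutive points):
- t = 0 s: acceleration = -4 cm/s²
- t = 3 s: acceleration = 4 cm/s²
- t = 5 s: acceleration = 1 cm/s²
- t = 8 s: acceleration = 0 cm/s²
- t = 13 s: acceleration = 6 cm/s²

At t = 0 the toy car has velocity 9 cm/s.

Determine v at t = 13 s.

Δv equals the area under the a-t graph; then v = v₀ + Δv.
0–3 s: ½(-4 + 4)(3) = 0 cm/s
3–5 s: ½(4 + 1)(2) = 5 cm/s
5–8 s: ½(1 + 0)(3) = 1.5 cm/s
8–13 s: ½(0 + 6)(5) = 15 cm/s
Δv = 21.5 cm/s, so v(13) = 9 + (21.5) = 30.5 cm/s.

30.5 cm/s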